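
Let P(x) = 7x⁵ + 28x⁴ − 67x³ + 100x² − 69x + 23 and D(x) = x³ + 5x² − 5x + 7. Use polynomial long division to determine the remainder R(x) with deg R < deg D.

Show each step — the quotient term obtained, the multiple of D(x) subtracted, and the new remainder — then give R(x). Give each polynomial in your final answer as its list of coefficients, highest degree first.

R = [1, -5, 2]

Step 1: lead(7x⁵ + 28x⁴ − 67x³ + 100x² − 69x + 23) ÷ lead(D) = 7x⁵ ÷ x³ = 7x². Subtract (7x²)·D = 7x⁵ + 35x⁴ − 35x³ + 49x². Remainder: −7x⁴ − 32x³ + 51x² − 69x + 23.
Step 2: lead(−7x⁴ − 32x³ + 51x² − 69x + 23) ÷ lead(D) = −7x⁴ ÷ x³ = −7x. Subtract (−7x)·D = −7x⁴ − 35x³ + 35x² − 49x. Remainder: 3x³ + 16x² − 20x + 23.
Step 3: lead(3x³ + 16x² − 20x + 23) ÷ lead(D) = 3x³ ÷ x³ = 3. Subtract (3)·D = 3x³ + 15x² − 15x + 21. Remainder: x² − 5x + 2.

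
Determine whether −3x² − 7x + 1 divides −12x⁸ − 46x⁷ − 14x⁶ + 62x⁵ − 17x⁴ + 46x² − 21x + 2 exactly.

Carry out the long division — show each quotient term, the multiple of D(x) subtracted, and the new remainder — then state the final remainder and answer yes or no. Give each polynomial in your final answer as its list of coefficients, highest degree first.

Step 1: lead(−12x⁸ − 46x⁷ − 14x⁶ + 62x⁵ − 17x⁴ + 46x² − 21x + 2) ÷ lead(D) = −12x⁸ ÷ −3x² = 4x⁶. Subtract (4x⁶)·D = −12x⁸ − 28x⁷ + 4x⁶. Remainder: −18x⁷ − 18x⁶ + 62x⁵ − 17x⁴ + 46x² − 21x + 2.
Step 2: lead(−18x⁷ − 18x⁶ + 62x⁵ − 17x⁴ + 46x² − 21x + 2) ÷ lead(D) = −18x⁷ ÷ −3x² = 6x⁵. Subtract (6x⁵)·D = −18x⁷ − 42x⁶ + 6x⁵. Remainder: 24x⁶ + 56x⁵ − 17x⁴ + 46x² − 21x + 2.
Step 3: lead(24x⁶ + 56x⁵ − 17x⁴ + 46x² − 21x + 2) ÷ lead(D) = 24x⁶ ÷ −3x² = −8x⁴. Subtract (−8x⁴)·D = 24x⁶ + 56x⁵ − 8x⁴. Remainder: −9x⁴ + 46x² − 21x + 2.
Step 4: lead(−9x⁴ + 46x² − 21x + 2) ÷ lead(D) = −9x⁴ ÷ −3x² = 3x². Subtract (3x²)·D = −9x⁴ − 21x³ + 3x². Remainder: 21x³ + 43x² − 21x + 2.
Step 5: lead(21x³ + 43x² − 21x + 2) ÷ lead(D) = 21x³ ÷ −3x² = −7x. Subtract (−7x)·D = 21x³ + 49x² − 7x. Remainder: −6x² − 14x + 2.
Step 6: lead(−6x² − 14x + 2) ÷ lead(D) = −6x² ÷ −3x² = 2. Subtract (2)·D = −6x² − 14x + 2. Remainder: 0.

R = [0], so D(x) is a factor of P(x). yes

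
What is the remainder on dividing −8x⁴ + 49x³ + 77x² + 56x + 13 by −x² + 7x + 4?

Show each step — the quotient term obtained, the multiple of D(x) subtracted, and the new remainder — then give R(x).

Step 1: lead(−8x⁴ + 49x³ + 77x² + 56x + 13) ÷ lead(D) = −8x⁴ ÷ −x² = 8x². Subtract (8x²)·D = −8x⁴ + 56x³ + 32x². Remainder: −7x³ + 45x² + 56x + 13.
Step 2: lead(−7x³ + 45x² + 56x + 13) ÷ lead(D) = −7x³ ÷ −x² = 7x. Subtract (7x)·D = −7x³ + 49x² + 28x. Remainder: −4x² + 28x + 13.
Step 3: lead(−4x² + 28x + 13) ÷ lead(D) = −4x² ÷ −x² = 4. Subtract (4)·D = −4x² + 28x + 16. Remainder: −3.

R(x) = −3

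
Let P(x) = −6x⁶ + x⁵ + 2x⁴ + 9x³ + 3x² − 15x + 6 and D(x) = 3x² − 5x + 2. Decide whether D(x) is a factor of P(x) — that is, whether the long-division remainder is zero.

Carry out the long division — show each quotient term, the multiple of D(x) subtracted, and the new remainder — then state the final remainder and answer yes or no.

Step 1: lead(−6x⁶ + x⁵ + 2x⁴ + 9x³ + 3x² − 15x + 6) ÷ lead(D) = −6x⁶ ÷ 3x² = −2x⁴. Subtract (−2x⁴)·D = −6x⁶ + 10x⁵ − 4x⁴. Remainder: −9x⁵ + 6x⁴ + 9x³ + 3x² − 15x + 6.
Step 2: lead(−9x⁵ + 6x⁴ + 9x³ + 3x² − 15x + 6) ÷ lead(D) = −9x⁵ ÷ 3x² = −3x³. Subtract (−3x³)·D = −9x⁵ + 15x⁴ − 6x³. Remainder: −9x⁴ + 15x³ + 3x² − 15x + 6.
Step 3: lead(−9x⁴ + 15x³ + 3x² − 15x + 6) ÷ lead(D) = −9x⁴ ÷ 3x² = −3x². Subtract (−3x²)·D = −9x⁴ + 15x³ − 6x². Remainder: 9x² − 15x + 6.
Step 4: lead(9x² − 15x + 6) ÷ lead(D) = 9x² ÷ 3x² = 3. Subtract (3)·D = 9x² − 15x + 6. Remainder: 0.

R(x) = 0, so D(x) is a factor of P(x). yes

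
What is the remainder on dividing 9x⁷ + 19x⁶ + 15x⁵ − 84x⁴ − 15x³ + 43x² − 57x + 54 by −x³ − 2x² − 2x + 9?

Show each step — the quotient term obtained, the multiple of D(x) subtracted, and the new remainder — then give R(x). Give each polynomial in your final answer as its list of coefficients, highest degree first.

R = [0]

Step 1: lead(9x⁷ + 19x⁶ + 15x⁵ − 84x⁴ − 15x³ + 43x² − 57x + 54) ÷ lead(D) = 9x⁷ ÷ −x³ = −9x⁴. Subtract (−9x⁴)·D = 9x⁷ + 18x⁶ + 18x⁵ − 81x⁴. Remainder: x⁶ − 3x⁵ − 3x⁴ − 15x³ + 43x² − 57x + 54.
Step 2: lead(x⁶ − 3x⁵ − 3x⁴ − 15x³ + 43x² − 57x + 54) ÷ lead(D) = x⁶ ÷ −x³ = −x³. Subtract (−x³)·D = x⁶ + 2x⁵ + 2x⁴ − 9x³. Remainder: −5x⁵ − 5x⁴ − 6x³ + 43x² − 57x + 54.
Step 3: lead(−5x⁵ − 5x⁴ − 6x³ + 43x² − 57x + 54) ÷ lead(D) = −5x⁵ ÷ −x³ = 5x². Subtract (5x²)·D = −5x⁵ − 10x⁴ − 10x³ + 45x². Remainder: 5x⁴ + 4x³ − 2x² − 57x + 54.
Step 4: lead(5x⁴ + 4x³ − 2x² − 57x + 54) ÷ lead(D) = 5x⁴ ÷ −x³ = −5x. Subtract (−5x)·D = 5x⁴ + 10x³ + 10x² − 45x. Remainder: −6x³ − 12x² − 12x + 54.
Step 5: lead(−6x³ − 12x² − 12x + 54) ÷ lead(D) = −6x³ ÷ −x³ = 6. Subtract (6)·D = −6x³ − 12x² − 12x + 54. Remainder: 0.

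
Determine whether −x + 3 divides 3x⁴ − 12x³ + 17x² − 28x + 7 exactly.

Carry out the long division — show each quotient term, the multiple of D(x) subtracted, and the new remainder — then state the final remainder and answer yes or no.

R(x) = −5, so D(x) is not a factor of P(x). no

Step 1: lead(3x⁴ − 12x³ + 17x² − 28x + 7) ÷ lead(D) = 3x⁴ ÷ −x = −3x³. Subtract (−3x³)·D = 3x⁴ − 9x³. Remainder: −3x³ + 17x² − 28x + 7.
Step 2: lead(−3x³ + 17x² − 28x + 7) ÷ lead(D) = −3x³ ÷ −x = 3x². Subtract (3x²)·D = −3x³ + 9x². Remainder: 8x² − 28x + 7.
Step 3: lead(8x² − 28x + 7) ÷ lead(D) = 8x² ÷ −x = −8x. Subtract (−8x)·D = 8x² − 24x. Remainder: −4x + 7.
Step 4: lead(−4x + 7) ÷ lead(D) = −4x ÷ −x = 4. Subtract (4)·D = −4x + 12. Remainder: −5.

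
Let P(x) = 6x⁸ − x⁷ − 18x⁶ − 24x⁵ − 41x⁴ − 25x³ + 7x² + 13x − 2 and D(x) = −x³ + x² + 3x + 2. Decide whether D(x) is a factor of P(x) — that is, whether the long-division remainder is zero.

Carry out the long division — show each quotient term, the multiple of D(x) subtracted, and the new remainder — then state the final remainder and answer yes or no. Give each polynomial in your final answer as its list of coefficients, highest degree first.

R = [0], so D(x) is a factor of P(x). yes

Step 1: lead(6x⁸ − x⁷ − 18x⁶ − 24x⁵ − 41x⁴ − 25x³ + 7x² + 13x − 2) ÷ lead(D) = 6x⁸ ÷ −x³ = −6x⁵. Subtract (−6x⁵)·D = 6x⁸ − 6x⁷ − 18x⁶ − 12x⁵. Remainder: 5x⁷ − 12x⁵ − 41x⁴ − 25x³ + 7x² + 13x − 2.
Step 2: lead(5x⁷ − 12x⁵ − 41x⁴ − 25x³ + 7x² + 13x − 2) ÷ lead(D) = 5x⁷ ÷ −x³ = −5x⁴. Subtract (−5x⁴)·D = 5x⁷ − 5x⁶ − 15x⁵ − 10x⁴. Remainder: 5x⁶ + 3x⁵ − 31x⁴ − 25x³ + 7x² + 13x − 2.
Step 3: lead(5x⁶ + 3x⁵ − 31x⁴ − 25x³ + 7x² + 13x − 2) ÷ lead(D) = 5x⁶ ÷ −x³ = −5x³. Subtract (−5x³)·D = 5x⁶ − 5x⁵ − 15x⁴ − 10x³. Remainder: 8x⁵ − 16x⁴ − 15x³ + 7x² + 13x − 2.
Step 4: lead(8x⁵ − 16x⁴ − 15x³ + 7x² + 13x − 2) ÷ lead(D) = 8x⁵ ÷ −x³ = −8x². Subtract (−8x²)·D = 8x⁵ − 8x⁴ − 24x³ − 16x². Remainder: −8x⁴ + 9x³ + 23x² + 13x − 2.
Step 5: lead(−8x⁴ + 9x³ + 23x² + 13x − 2) ÷ lead(D) = −8x⁴ ÷ −x³ = 8x. Subtract (8x)·D = −8x⁴ + 8x³ + 24x² + 16x. Remainder: x³ − x² − 3x − 2.
Step 6: lead(x³ − x² − 3x − 2) ÷ lead(D) = x³ ÷ −x³ = −1. Subtract (−1)·D = x³ − x² − 3x − 2. Remainder: 0.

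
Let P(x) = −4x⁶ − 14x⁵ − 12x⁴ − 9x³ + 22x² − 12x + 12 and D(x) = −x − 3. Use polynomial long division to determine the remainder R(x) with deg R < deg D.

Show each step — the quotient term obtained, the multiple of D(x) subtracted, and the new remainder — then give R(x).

R(x) = 3

Step 1: lead(−4x⁶ − 14x⁵ − 12x⁴ − 9x³ + 22x² − 12x + 12) ÷ lead(D) = −4x⁶ ÷ −x = 4x⁵. Subtract (4x⁵)·D = −4x⁶ − 12x⁵. Remainder: −2x⁵ − 12x⁴ − 9x³ + 22x² − 12x + 12.
Step 2: lead(−2x⁵ − 12x⁴ − 9x³ + 22x² − 12x + 12) ÷ lead(D) = −2x⁵ ÷ −x = 2x⁴. Subtract (2x⁴)·D = −2x⁵ − 6x⁴. Remainder: −6x⁴ − 9x³ + 22x² − 12x + 12.
Step 3: lead(−6x⁴ − 9x³ + 22x² − 12x + 12) ÷ lead(D) = −6x⁴ ÷ −x = 6x³. Subtract (6x³)·D = −6x⁴ − 18x³. Remainder: 9x³ + 22x² − 12x + 12.
Step 4: lead(9x³ + 22x² − 12x + 12) ÷ lead(D) = 9x³ ÷ −x = −9x². Subtract (−9x²)·D = 9x³ + 27x². Remainder: −5x² − 12x + 12.
Step 5: lead(−5x² − 12x + 12) ÷ lead(D) = −5x² ÷ −x = 5x. Subtract (5x)·D = −5x² − 15x. Remainder: 3x + 12.
Step 6: lead(3x + 12) ÷ lead(D) = 3x ÷ −x = −3. Subtract (−3)·D = 3x + 9. Remainder: 3.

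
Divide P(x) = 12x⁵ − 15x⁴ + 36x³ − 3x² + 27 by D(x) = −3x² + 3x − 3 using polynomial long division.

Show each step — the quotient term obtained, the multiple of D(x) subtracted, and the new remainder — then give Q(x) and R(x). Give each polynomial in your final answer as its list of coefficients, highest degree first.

Step 1: lead(12x⁵ − 15x⁴ + 36x³ − 3x² + 27) ÷ lead(D) = 12x⁵ ÷ −3x² = −4x³. Subtract (−4x³)·D = 12x⁵ − 12x⁴ + 12x³. Remainder: −3x⁴ + 24x³ − 3x² + 27.
Step 2: lead(−3x⁴ + 24x³ − 3x² + 27) ÷ lead(D) = −3x⁴ ÷ −3x² = x². Subtract (x²)·D = −3x⁴ + 3x³ − 3x². Remainder: 21x³ + 27.
Step 3: lead(21x³ + 27) ÷ lead(D) = 21x³ ÷ −3x² = −7x. Subtract (−7x)·D = 21x³ − 21x² + 21x. Remainder: 21x² − 21x + 27.
Step 4: lead(21x² − 21x + 27) ÷ lead(D) = 21x² ÷ −3x² = −7. Subtract (−7)·D = 21x² − 21x + 21. Remainder: 6.

Q = [-4, 1, -7, -7]; R = [6]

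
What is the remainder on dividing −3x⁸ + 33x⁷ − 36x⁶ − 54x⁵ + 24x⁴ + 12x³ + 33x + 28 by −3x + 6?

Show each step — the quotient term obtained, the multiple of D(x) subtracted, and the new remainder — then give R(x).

Step 1: lead(−3x⁸ + 33x⁷ − 36x⁶ − 54x⁵ + 24x⁴ + 12x³ + 33x + 28) ÷ lead(D) = −3x⁸ ÷ −3x = x⁷. Subtract (x⁷)·D = −3x⁸ + 6x⁷. Remainder: 27x⁷ − 36x⁶ − 54x⁵ + 24x⁴ + 12x³ + 33x + 28.
Step 2: lead(27x⁷ − 36x⁶ − 54x⁵ + 24x⁴ + 12x³ + 33x + 28) ÷ lead(D) = 27x⁷ ÷ −3x = −9x⁶. Subtract (−9x⁶)·D = 27x⁷ − 54x⁶. Remainder: 18x⁶ − 54x⁵ + 24x⁴ + 12x³ + 33x + 28.
Step 3: lead(18x⁶ − 54x⁵ + 24x⁴ + 12x³ + 33x + 28) ÷ lead(D) = 18x⁶ ÷ −3x = −6x⁵. Subtract (−6x⁵)·D = 18x⁶ − 36x⁵. Remainder: −18x⁵ + 24x⁴ + 12x³ + 33x + 28.
Step 4: lead(−18x⁵ + 24x⁴ + 12x³ + 33x + 28) ÷ lead(D) = −18x⁵ ÷ −3x = 6x⁴. Subtract (6x⁴)·D = −18x⁵ + 36x⁴. Remainder: −12x⁴ + 12x³ + 33x + 28.
Step 5: lead(−12x⁴ + 12x³ + 33x + 28) ÷ lead(D) = −12x⁴ ÷ −3x = 4x³. Subtract (4x³)·D = −12x⁴ + 24x³. Remainder: −12x³ + 33x + 28.
Step 6: lead(−12x³ + 33x + 28) ÷ lead(D) = −12x³ ÷ −3x = 4x². Subtract (4x²)·D = −12x³ + 24x². Remainder: −24x² + 33x + 28.
Step 7: lead(−24x² + 33x + 28) ÷ lead(D) = −24x² ÷ −3x = 8x. Subtract (8x)·D = −24x² + 48x. Remainder: −15x + 28.
Step 8: lead(−15x + 28) ÷ lead(D) = −15x ÷ −3x = 5. Subtract (5)·D = −15x + 30. Remainder: −2.

R(x) = −2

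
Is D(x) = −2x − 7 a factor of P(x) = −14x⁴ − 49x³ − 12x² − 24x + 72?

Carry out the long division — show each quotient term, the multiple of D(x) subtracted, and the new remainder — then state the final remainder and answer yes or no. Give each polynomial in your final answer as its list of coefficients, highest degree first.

Step 1: lead(−14x⁴ − 49x³ − 12x² − 24x + 72) ÷ lead(D) = −14x⁴ ÷ −2x = 7x³. Subtract (7x³)·D = −14x⁴ − 49x³. Remainder: −12x² − 24x + 72.
Step 2: lead(−12x² − 24x + 72) ÷ lead(D) = −12x² ÷ −2x = 6x. Subtract (6x)·D = −12x² − 42x. Remainder: 18x + 72.
Step 3: lead(18x + 72) ÷ lead(D) = 18x ÷ −2x = −9. Subtract (−9)·D = 18x + 63. Remainder: 9.

R = [9], so D(x) is not a factor of P(x). no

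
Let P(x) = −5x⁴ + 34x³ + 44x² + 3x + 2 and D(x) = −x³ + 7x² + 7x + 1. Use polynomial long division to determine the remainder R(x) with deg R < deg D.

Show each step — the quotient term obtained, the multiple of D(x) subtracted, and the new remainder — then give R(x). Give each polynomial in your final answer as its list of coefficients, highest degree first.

Step 1: lead(−5x⁴ + 34x³ + 44x² + 3x + 2) ÷ lead(D) = −5x⁴ ÷ −x³ = 5x. Subtract (5x)·D = −5x⁴ + 35x³ + 35x² + 5x. Remainder: −x³ + 9x² − 2x + 2.
Step 2: lead(−x³ + 9x² − 2x + 2) ÷ lead(D) = −x³ ÷ −x³ = 1. Subtract (1)·D = −x³ + 7x² + 7x + 1. Remainder: 2x² − 9x + 1.

R = [2, -9, 1]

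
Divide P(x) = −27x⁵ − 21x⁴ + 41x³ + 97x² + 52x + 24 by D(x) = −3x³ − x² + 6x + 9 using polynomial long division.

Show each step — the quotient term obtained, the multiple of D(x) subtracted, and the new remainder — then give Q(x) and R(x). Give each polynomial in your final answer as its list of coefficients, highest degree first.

Step 1: lead(−27x⁵ − 21x⁴ + 41x³ + 97x² + 52x + 24) ÷ lead(D) = −27x⁵ ÷ −3x³ = 9x². Subtract (9x²)·D = −27x⁵ − 9x⁴ + 54x³ + 81x². Remainder: −12x⁴ − 13x³ + 16x² + 52x + 24.
Step 2: lead(−12x⁴ − 13x³ + 16x² + 52x + 24) ÷ lead(D) = −12x⁴ ÷ −3x³ = 4x. Subtract (4x)·D = −12x⁴ − 4x³ + 24x² + 36x. Remainder: −9x³ − 8x² + 16x + 24.
Step 3: lead(−9x³ − 8x² + 16x + 24) ÷ lead(D) = −9x³ ÷ −3x³ = 3. Subtract (3)·D = −9x³ − 3x² + 18x + 27. Remainder: −5x² − 2x − 3.

Q = [9, 4, 3]; R = [-5, -2, -3]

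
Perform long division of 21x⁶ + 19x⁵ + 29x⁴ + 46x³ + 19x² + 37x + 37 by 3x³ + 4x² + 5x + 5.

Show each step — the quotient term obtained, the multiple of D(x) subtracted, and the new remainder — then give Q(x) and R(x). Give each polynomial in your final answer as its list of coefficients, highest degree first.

Step 1: lead(21x⁶ + 19x⁵ + 29x⁴ + 46x³ + 19x² + 37x + 37) ÷ lead(D) = 21x⁶ ÷ 3x³ = 7x³. Subtract (7x³)·D = 21x⁶ + 28x⁵ + 35x⁴ + 35x³. Remainder: −9x⁵ − 6x⁴ + 11x³ + 19x² + 37x + 37.
Step 2: lead(−9x⁵ − 6x⁴ + 11x³ + 19x² + 37x + 37) ÷ lead(D) = −9x⁵ ÷ 3x³ = −3x². Subtract (−3x²)·D = −9x⁵ − 12x⁴ − 15x³ − 15x². Remainder: 6x⁴ + 26x³ + 34x² + 37x + 37.
Step 3: lead(6x⁴ + 26x³ + 34x² + 37x + 37) ÷ lead(D) = 6x⁴ ÷ 3x³ = 2x. Subtract (2x)·D = 6x⁴ + 8x³ + 10x² + 10x. Remainder: 18x³ + 24x² + 27x + 37.
Step 4: lead(18x³ + 24x² + 27x + 37) ÷ lead(D) = 18x³ ÷ 3x³ = 6. Subtract (6)·D = 18x³ + 24x² + 30x + 30. Remainder: −3x + 7.

Q = [7, -3, 2, 6]; R = [-3, 7]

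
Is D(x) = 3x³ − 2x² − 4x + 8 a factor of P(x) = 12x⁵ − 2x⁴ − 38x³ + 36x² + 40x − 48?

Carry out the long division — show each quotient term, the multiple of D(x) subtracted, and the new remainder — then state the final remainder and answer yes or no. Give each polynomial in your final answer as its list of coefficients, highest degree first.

R = [0], so D(x) is a factor of P(x). yes

Step 1: lead(12x⁵ − 2x⁴ − 38x³ + 36x² + 40x − 48) ÷ lead(D) = 12x⁵ ÷ 3x³ = 4x². Subtract (4x²)·D = 12x⁵ − 8x⁴ − 16x³ + 32x². Remainder: 6x⁴ − 22x³ + 4x² + 40x − 48.
Step 2: lead(6x⁴ − 22x³ + 4x² + 40x − 48) ÷ lead(D) = 6x⁴ ÷ 3x³ = 2x. Subtract (2x)·D = 6x⁴ − 4x³ − 8x² + 16x. Remainder: −18x³ + 12x² + 24x − 48.
Step 3: lead(−18x³ + 12x² + 24x − 48) ÷ lead(D) = −18x³ ÷ 3x³ = −6. Subtract (−6)·D = −18x³ + 12x² + 24x − 48. Remainder: 0.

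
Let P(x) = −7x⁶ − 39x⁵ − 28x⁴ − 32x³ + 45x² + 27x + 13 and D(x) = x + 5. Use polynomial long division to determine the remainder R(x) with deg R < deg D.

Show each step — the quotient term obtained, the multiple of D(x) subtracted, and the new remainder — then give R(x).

R(x) = 3

Step 1: lead(−7x⁶ − 39x⁵ − 28x⁴ − 32x³ + 45x² + 27x + 13) ÷ lead(D) = −7x⁶ ÷ x = −7x⁵. Subtract (−7x⁵)·D = −7x⁶ − 35x⁵. Remainder: −4x⁵ − 28x⁴ − 32x³ + 45x² + 27x + 13.
Step 2: lead(−4x⁵ − 28x⁴ − 32x³ + 45x² + 27x + 13) ÷ lead(D) = −4x⁵ ÷ x = −4x⁴. Subtract (−4x⁴)·D = −4x⁵ − 20x⁴. Remainder: −8x⁴ − 32x³ + 45x² + 27x + 13.
Step 3: lead(−8x⁴ − 32x³ + 45x² + 27x + 13) ÷ lead(D) = −8x⁴ ÷ x = −8x³. Subtract (−8x³)·D = −8x⁴ − 40x³. Remainder: 8x³ + 45x² + 27x + 13.
Step 4: lead(8x³ + 45x² + 27x + 13) ÷ lead(D) = 8x³ ÷ x = 8x². Subtract (8x²)·D = 8x³ + 40x². Remainder: 5x² + 27x + 13.
Step 5: lead(5x² + 27x + 13) ÷ lead(D) = 5x² ÷ x = 5x. Subtract (5x)·D = 5x² + 25x. Remainder: 2x + 13.
Step 6: lead(2x + 13) ÷ lead(D) = 2x ÷ x = 2. Subtract (2)·D = 2x + 10. Remainder: 3.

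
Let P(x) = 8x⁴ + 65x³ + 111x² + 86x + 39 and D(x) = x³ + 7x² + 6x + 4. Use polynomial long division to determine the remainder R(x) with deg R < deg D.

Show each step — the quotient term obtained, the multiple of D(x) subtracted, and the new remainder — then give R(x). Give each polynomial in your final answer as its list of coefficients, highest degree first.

R = [3]

Step 1: lead(8x⁴ + 65x³ + 111x² + 86x + 39) ÷ lead(D) = 8x⁴ ÷ x³ = 8x. Subtract (8x)·D = 8x⁴ + 56x³ + 48x² + 32x. Remainder: 9x³ + 63x² + 54x + 39.
Step 2: lead(9x³ + 63x² + 54x + 39) ÷ lead(D) = 9x³ ÷ x³ = 9. Subtract (9)·D = 9x³ + 63x² + 54x + 36. Remainder: 3.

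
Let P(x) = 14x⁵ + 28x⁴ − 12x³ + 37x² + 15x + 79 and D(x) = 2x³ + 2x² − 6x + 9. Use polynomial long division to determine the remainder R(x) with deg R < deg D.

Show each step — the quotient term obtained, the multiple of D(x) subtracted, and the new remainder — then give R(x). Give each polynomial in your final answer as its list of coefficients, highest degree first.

Step 1: lead(14x⁵ + 28x⁴ − 12x³ + 37x² + 15x + 79) ÷ lead(D) = 14x⁵ ÷ 2x³ = 7x². Subtract (7x²)·D = 14x⁵ + 14x⁴ − 42x³ + 63x². Remainder: 14x⁴ + 30x³ − 26x² + 15x + 79.
Step 2: lead(14x⁴ + 30x³ − 26x² + 15x + 79) ÷ lead(D) = 14x⁴ ÷ 2x³ = 7x. Subtract (7x)·D = 14x⁴ + 14x³ − 42x² + 63x. Remainder: 16x³ + 16x² − 48x + 79.
Step 3: lead(16x³ + 16x² − 48x + 79) ÷ lead(D) = 16x³ ÷ 2x³ = 8. Subtract (8)·D = 16x³ + 16x² − 48x + 72. Remainder: 7.

R = [7]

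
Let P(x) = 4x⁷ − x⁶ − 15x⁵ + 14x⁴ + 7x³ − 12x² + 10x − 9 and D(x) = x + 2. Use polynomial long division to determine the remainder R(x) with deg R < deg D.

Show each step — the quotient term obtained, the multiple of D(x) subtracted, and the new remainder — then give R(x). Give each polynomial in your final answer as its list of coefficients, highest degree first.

Step 1: lead(4x⁷ − x⁶ − 15x⁵ + 14x⁴ + 7x³ − 12x² + 10x − 9) ÷ lead(D) = 4x⁷ ÷ x = 4x⁶. Subtract (4x⁶)·D = 4x⁷ + 8x⁶. Remainder: −9x⁶ − 15x⁵ + 14x⁴ + 7x³ − 12x² + 10x − 9.
Step 2: lead(−9x⁶ − 15x⁵ + 14x⁴ + 7x³ − 12x² + 10x − 9) ÷ lead(D) = −9x⁶ ÷ x = −9x⁵. Subtract (−9x⁵)·D = −9x⁶ − 18x⁵. Remainder: 3x⁵ + 14x⁴ + 7x³ − 12x² + 10x − 9.
Step 3: lead(3x⁵ + 14x⁴ + 7x³ − 12x² + 10x − 9) ÷ lead(D) = 3x⁵ ÷ x = 3x⁴. Subtract (3x⁴)·D = 3x⁵ + 6x⁴. Remainder: 8x⁴ + 7x³ − 12x² + 10x − 9.
Step 4: lead(8x⁴ + 7x³ − 12x² + 10x − 9) ÷ lead(D) = 8x⁴ ÷ x = 8x³. Subtract (8x³)·D = 8x⁴ + 16x³. Remainder: −9x³ − 12x² + 10x − 9.
Step 5: lead(−9x³ − 12x² + 10x − 9) ÷ lead(D) = −9x³ ÷ x = −9x². Subtract (−9x²)·D = −9x³ − 18x². Remainder: 6x² + 10x − 9.
Step 6: lead(6x² + 10x − 9) ÷ lead(D) = 6x² ÷ x = 6x. Subtract (6x)·D = 6x² + 12x. Remainder: −2x − 9.
Step 7: lead(−2x − 9) ÷ lead(D) = −2x ÷ x = −2. Subtract (−2)·D = −2x − 4. Remainder: −5.

R = [-5]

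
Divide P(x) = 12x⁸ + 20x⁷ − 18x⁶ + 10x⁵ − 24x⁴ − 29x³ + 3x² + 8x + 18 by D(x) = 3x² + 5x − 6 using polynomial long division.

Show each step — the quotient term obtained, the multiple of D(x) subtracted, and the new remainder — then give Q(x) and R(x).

Q(x) = 4x⁶ + 2x⁴ − 4x² − 3x − 2; R(x) = 6

Step 1: lead(12x⁸ + 20x⁷ − 18x⁶ + 10x⁵ − 24x⁴ − 29x³ + 3x² + 8x + 18) ÷ lead(D) = 12x⁸ ÷ 3x² = 4x⁶. Subtract (4x⁶)·D = 12x⁸ + 20x⁷ − 24x⁶. Remainder: 6x⁶ + 10x⁵ − 24x⁴ − 29x³ + 3x² + 8x + 18.
Step 2: lead(6x⁶ + 10x⁵ − 24x⁴ − 29x³ + 3x² + 8x + 18) ÷ lead(D) = 6x⁶ ÷ 3x² = 2x⁴. Subtract (2x⁴)·D = 6x⁶ + 10x⁵ − 12x⁴. Remainder: −12x⁴ − 29x³ + 3x² + 8x + 18.
Step 3: lead(−12x⁴ − 29x³ + 3x² + 8x + 18) ÷ lead(D) = −12x⁴ ÷ 3x² = −4x². Subtract (−4x²)·D = −12x⁴ − 20x³ + 24x². Remainder: −9x³ − 21x² + 8x + 18.
Step 4: lead(−9x³ − 21x² + 8x + 18) ÷ lead(D) = −9x³ ÷ 3x² = −3x. Subtract (−3x)·D = −9x³ − 15x² + 18x. Remainder: −6x² − 10x + 18.
Step 5: lead(−6x² − 10x + 18) ÷ lead(D) = −6x² ÷ 3x² = −2. Subtract (−2)·D = −6x² − 10x + 12. Remainder: 6.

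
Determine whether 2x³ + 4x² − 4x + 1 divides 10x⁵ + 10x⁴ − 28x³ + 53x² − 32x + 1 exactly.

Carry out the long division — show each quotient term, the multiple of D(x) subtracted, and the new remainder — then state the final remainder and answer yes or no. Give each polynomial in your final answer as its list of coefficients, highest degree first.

R = [4, -3, -5], so D(x) is not a factor of P(x). no

Step 1: lead(10x⁵ + 10x⁴ − 28x³ + 53x² − 32x + 1) ÷ lead(D) = 10x⁵ ÷ 2x³ = 5x². Subtract (5x²)·D = 10x⁵ + 20x⁴ − 20x³ + 5x². Remainder: −10x⁴ − 8x³ + 48x² − 32x + 1.
Step 2: lead(−10x⁴ − 8x³ + 48x² − 32x + 1) ÷ lead(D) = −10x⁴ ÷ 2x³ = −5x. Subtract (−5x)·D = −10x⁴ − 20x³ + 20x² − 5x. Remainder: 12x³ + 28x² − 27x + 1.
Step 3: lead(12x³ + 28x² − 27x + 1) ÷ lead(D) = 12x³ ÷ 2x³ = 6. Subtract (6)·D = 12x³ + 24x² − 24x + 6. Remainder: 4x² − 3x − 5.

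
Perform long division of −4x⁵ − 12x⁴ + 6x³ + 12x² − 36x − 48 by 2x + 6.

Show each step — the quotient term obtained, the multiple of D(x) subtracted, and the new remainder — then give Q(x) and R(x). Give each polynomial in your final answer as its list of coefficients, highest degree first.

Step 1: lead(−4x⁵ − 12x⁴ + 6x³ + 12x² − 36x − 48) ÷ lead(D) = −4x⁵ ÷ 2x = −2x⁴. Subtract (−2x⁴)·D = −4x⁵ − 12x⁴. Remainder: 6x³ + 12x² − 36x − 48.
Step 2: lead(6x³ + 12x² − 36x − 48) ÷ lead(D) = 6x³ ÷ 2x = 3x². Subtract (3x²)·D = 6x³ + 18x². Remainder: −6x² − 36x − 48.
Step 3: lead(−6x² − 36x − 48) ÷ lead(D) = −6x² ÷ 2x = −3x. Subtract (−3x)·D = −6x² − 18x. Remainder: −18x − 48.
Step 4: lead(−18x − 48) ÷ lead(D) = −18x ÷ 2x = −9. Subtract (−9)·D = −18x − 54. Remainder: 6.

Q = [-2, 0, 3, -3, -9]; R = [6]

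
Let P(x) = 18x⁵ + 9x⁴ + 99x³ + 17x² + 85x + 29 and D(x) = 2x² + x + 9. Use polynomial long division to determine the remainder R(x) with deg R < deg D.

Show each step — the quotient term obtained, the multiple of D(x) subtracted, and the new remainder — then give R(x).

Step 1: lead(18x⁵ + 9x⁴ + 99x³ + 17x² + 85x + 29) ÷ lead(D) = 18x⁵ ÷ 2x² = 9x³. Subtract (9x³)·D = 18x⁵ + 9x⁴ + 81x³. Remainder: 18x³ + 17x² + 85x + 29.
Step 2: lead(18x³ + 17x² + 85x + 29) ÷ lead(D) = 18x³ ÷ 2x² = 9x. Subtract (9x)·D = 18x³ + 9x² + 81x. Remainder: 8x² + 4x + 29.
Step 3: lead(8x² + 4x + 29) ÷ lead(D) = 8x² ÷ 2x² = 4. Subtract (4)·D = 8x² + 4x + 36. Remainder: −7.

R(x) = −7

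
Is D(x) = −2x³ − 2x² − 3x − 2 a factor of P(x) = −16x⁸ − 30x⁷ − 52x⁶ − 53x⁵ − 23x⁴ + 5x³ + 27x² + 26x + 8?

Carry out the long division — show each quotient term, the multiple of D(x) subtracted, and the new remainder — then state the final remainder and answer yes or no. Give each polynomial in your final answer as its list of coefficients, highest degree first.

Step 1: lead(−16x⁸ − 30x⁷ − 52x⁶ − 53x⁵ − 23x⁴ + 5x³ + 27x² + 26x + 8) ÷ lead(D) = −16x⁸ ÷ −2x³ = 8x⁵. Subtract (8x⁵)·D = −16x⁸ − 16x⁷ − 24x⁶ − 16x⁵. Remainder: −14x⁷ − 28x⁶ − 37x⁵ − 23x⁴ + 5x³ + 27x² + 26x + 8.
Step 2: lead(−14x⁷ − 28x⁶ − 37x⁵ − 23x⁴ + 5x³ + 27x² + 26x + 8) ÷ lead(D) = −14x⁷ ÷ −2x³ = 7x⁴. Subtract (7x⁴)·D = −14x⁷ − 14x⁶ − 21x⁵ − 14x⁴. Remainder: −14x⁶ − 16x⁵ − 9x⁴ + 5x³ + 27x² + 26x + 8.
Step 3: lead(−14x⁶ − 16x⁵ − 9x⁴ + 5x³ + 27x² + 26x + 8) ÷ lead(D) = −14x⁶ ÷ −2x³ = 7x³. Subtract (7x³)·D = −14x⁶ − 14x⁵ − 21x⁴ − 14x³. Remainder: −2x⁵ + 12x⁴ + 19x³ + 27x² + 26x + 8.
Step 4: lead(−2x⁵ + 12x⁴ + 19x³ + 27x² + 26x + 8) ÷ lead(D) = −2x⁵ ÷ −2x³ = x². Subtract (x²)·D = −2x⁵ − 2x⁴ − 3x³ − 2x². Remainder: 14x⁴ + 22x³ + 29x² + 26x + 8.
Step 5: lead(14x⁴ + 22x³ + 29x² + 26x + 8) ÷ lead(D) = 14x⁴ ÷ −2x³ = −7x. Subtract (−7x)·D = 14x⁴ + 14x³ + 21x² + 14x. Remainder: 8x³ + 8x² + 12x + 8.
Step 6: lead(8x³ + 8x² + 12x + 8) ÷ lead(D) = 8x³ ÷ −2x³ = −4. Subtract (−4)·D = 8x³ + 8x² + 12x + 8. Remainder: 0.

R = [0], so D(x) is a factor of P(x). yes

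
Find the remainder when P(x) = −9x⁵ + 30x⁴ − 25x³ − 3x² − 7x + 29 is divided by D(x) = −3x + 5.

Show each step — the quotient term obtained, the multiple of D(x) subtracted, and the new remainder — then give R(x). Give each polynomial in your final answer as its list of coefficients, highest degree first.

Step 1: lead(−9x⁵ + 30x⁴ − 25x³ − 3x² − 7x + 29) ÷ lead(D) = −9x⁵ ÷ −3x = 3x⁴. Subtract (3x⁴)·D = −9x⁵ + 15x⁴. Remainder: 15x⁴ − 25x³ − 3x² − 7x + 29.
Step 2: lead(15x⁴ − 25x³ − 3x² − 7x + 29) ÷ lead(D) = 15x⁴ ÷ −3x = −5x³. Subtract (−5x³)·D = 15x⁴ − 25x³. Remainder: −3x² − 7x + 29.
Step 3: lead(−3x² − 7x + 29) ÷ lead(D) = −3x² ÷ −3x = x. Subtract (x)·D = −3x² + 5x. Remainder: −12x + 29.
Step 4: lead(−12x + 29) ÷ lead(D) = −12x ÷ −3x = 4. Subtract (4)·D = −12x + 20. Remainder: 9.

R = [9]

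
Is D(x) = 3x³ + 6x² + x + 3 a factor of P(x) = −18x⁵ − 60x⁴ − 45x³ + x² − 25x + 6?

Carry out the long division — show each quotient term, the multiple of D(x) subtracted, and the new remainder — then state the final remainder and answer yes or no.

R(x) = 9x² − 4x − 3, so D(x) is not a factor of P(x). no

Step 1: lead(−18x⁵ − 60x⁴ − 45x³ + x² − 25x + 6) ÷ lead(D) = −18x⁵ ÷ 3x³ = −6x². Subtract (−6x²)·D = −18x⁵ − 36x⁴ − 6x³ − 18x². Remainder: −24x⁴ − 39x³ + 19x² − 25x + 6.
Step 2: lead(−24x⁴ − 39x³ + 19x² − 25x + 6) ÷ lead(D) = −24x⁴ ÷ 3x³ = −8x. Subtract (−8x)·D = −24x⁴ − 48x³ − 8x² − 24x. Remainder: 9x³ + 27x² − x + 6.
Step 3: lead(9x³ + 27x² − x + 6) ÷ lead(D) = 9x³ ÷ 3x³ = 3. Subtract (3)·D = 9x³ + 18x² + 3x + 9. Remainder: 9x² − 4x − 3.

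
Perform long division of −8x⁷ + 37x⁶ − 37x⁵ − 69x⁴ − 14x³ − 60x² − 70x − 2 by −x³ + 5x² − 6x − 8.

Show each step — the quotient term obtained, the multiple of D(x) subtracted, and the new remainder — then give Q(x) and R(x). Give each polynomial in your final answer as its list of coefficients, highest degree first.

Q = [8, 3, 4, 7, 1]; R = [9, -8, 6]

Step 1: lead(−8x⁷ + 37x⁶ − 37x⁵ − 69x⁴ − 14x³ − 60x² − 70x − 2) ÷ lead(D) = −8x⁷ ÷ −x³ = 8x⁴. Subtract (8x⁴)·D = −8x⁷ + 40x⁶ − 48x⁵ − 64x⁴. Remainder: −3x⁶ + 11x⁵ − 5x⁴ − 14x³ − 60x² − 70x − 2.
Step 2: lead(−3x⁶ + 11x⁵ − 5x⁴ − 14x³ − 60x² − 70x − 2) ÷ lead(D) = −3x⁶ ÷ −x³ = 3x³. Subtract (3x³)·D = −3x⁶ + 15x⁵ − 18x⁴ − 24x³. Remainder: −4x⁵ + 13x⁴ + 10x³ − 60x² − 70x − 2.
Step 3: lead(−4x⁵ + 13x⁴ + 10x³ − 60x² − 70x − 2) ÷ lead(D) = −4x⁵ ÷ −x³ = 4x². Subtract (4x²)·D = −4x⁵ + 20x⁴ − 24x³ − 32x². Remainder: −7x⁴ + 34x³ − 28x² − 70x − 2.
Step 4: lead(−7x⁴ + 34x³ − 28x² − 70x − 2) ÷ lead(D) = −7x⁴ ÷ −x³ = 7x. Subtract (7x)·D = −7x⁴ + 35x³ − 42x² − 56x. Remainder: −x³ + 14x² − 14x − 2.
Step 5: lead(−x³ + 14x² − 14x − 2) ÷ lead(D) = −x³ ÷ −x³ = 1. Subtract (1)·D = −x³ + 5x² − 6x − 8. Remainder: 9x² − 8x + 6.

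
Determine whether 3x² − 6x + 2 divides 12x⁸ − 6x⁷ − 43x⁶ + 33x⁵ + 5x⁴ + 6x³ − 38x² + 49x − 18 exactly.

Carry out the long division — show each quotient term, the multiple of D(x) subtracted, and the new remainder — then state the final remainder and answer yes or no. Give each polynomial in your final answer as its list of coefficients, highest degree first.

Step 1: lead(12x⁸ − 6x⁷ − 43x⁶ + 33x⁵ + 5x⁴ + 6x³ − 38x² + 49x − 18) ÷ lead(D) = 12x⁸ ÷ 3x² = 4x⁶. Subtract (4x⁶)·D = 12x⁸ − 24x⁷ + 8x⁶. Remainder: 18x⁷ − 51x⁶ + 33x⁵ + 5x⁴ + 6x³ − 38x² + 49x − 18.
Step 2: lead(18x⁷ − 51x⁶ + 33x⁵ + 5x⁴ + 6x³ − 38x² + 49x − 18) ÷ lead(D) = 18x⁷ ÷ 3x² = 6x⁵. Subtract (6x⁵)·D = 18x⁷ − 36x⁶ + 12x⁵. Remainder: −15x⁶ + 21x⁵ + 5x⁴ + 6x³ − 38x² + 49x − 18.
Step 3: lead(−15x⁶ + 21x⁵ + 5x⁴ + 6x³ − 38x² + 49x − 18) ÷ lead(D) = −15x⁶ ÷ 3x² = −5x⁴. Subtract (−5x⁴)·D = −15x⁶ + 30x⁵ − 10x⁴. Remainder: −9x⁵ + 15x⁴ + 6x³ − 38x² + 49x − 18.
Step 4: lead(−9x⁵ + 15x⁴ + 6x³ − 38x² + 49x − 18) ÷ lead(D) = −9x⁵ ÷ 3x² = −3x³. Subtract (−3x³)·D = −9x⁵ + 18x⁴ − 6x³. Remainder: −3x⁴ + 12x³ − 38x² + 49x − 18.
Step 5: lead(−3x⁴ + 12x³ − 38x² + 49x − 18) ÷ lead(D) = −3x⁴ ÷ 3x² = −x². Subtract (−x²)·D = −3x⁴ + 6x³ − 2x². Remainder: 6x³ − 36x² + 49x − 18.
Step 6: lead(6x³ − 36x² + 49x − 18) ÷ lead(D) = 6x³ ÷ 3x² = 2x. Subtract (2x)·D = 6x³ − 12x² + 4x. Remainder: −24x² + 45x − 18.
Step 7: lead(−24x² + 45x − 18) ÷ lead(D) = −24x² ÷ 3x² = −8. Subtract (−8)·D = −24x² + 48x − 16. Remainder: −3x − 2.

R = [-3, -2], so D(x) is not a factor of P(x). no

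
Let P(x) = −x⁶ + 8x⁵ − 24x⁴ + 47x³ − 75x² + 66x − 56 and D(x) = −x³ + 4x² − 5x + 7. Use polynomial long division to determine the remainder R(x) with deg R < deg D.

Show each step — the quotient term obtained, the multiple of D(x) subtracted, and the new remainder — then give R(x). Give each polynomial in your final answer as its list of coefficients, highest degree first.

R = [5, 0]

Step 1: lead(−x⁶ + 8x⁵ − 24x⁴ + 47x³ − 75x² + 66x − 56) ÷ lead(D) = −x⁶ ÷ −x³ = x³. Subtract (x³)·D = −x⁶ + 4x⁵ − 5x⁴ + 7x³. Remainder: 4x⁵ − 19x⁴ + 40x³ − 75x² + 66x − 56.
Step 2: lead(4x⁵ − 19x⁴ + 40x³ − 75x² + 66x − 56) ÷ lead(D) = 4x⁵ ÷ −x³ = −4x². Subtract (−4x²)·D = 4x⁵ − 16x⁴ + 20x³ − 28x². Remainder: −3x⁴ + 20x³ − 47x² + 66x − 56.
Step 3: lead(−3x⁴ + 20x³ − 47x² + 66x − 56) ÷ lead(D) = −3x⁴ ÷ −x³ = 3x. Subtract (3x)·D = −3x⁴ + 12x³ − 15x² + 21x. Remainder: 8x³ − 32x² + 45x − 56.
Step 4: lead(8x³ − 32x² + 45x − 56) ÷ lead(D) = 8x³ ÷ −x³ = −8. Subtract (−8)·D = 8x³ − 32x² + 40x − 56. Remainder: 5x.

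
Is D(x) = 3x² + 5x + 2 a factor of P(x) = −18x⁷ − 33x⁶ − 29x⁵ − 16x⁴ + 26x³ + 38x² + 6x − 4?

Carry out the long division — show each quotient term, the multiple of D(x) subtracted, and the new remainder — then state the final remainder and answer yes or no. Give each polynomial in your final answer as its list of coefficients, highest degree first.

R = [0], so D(x) is a factor of P(x). yes

Step 1: lead(−18x⁷ − 33x⁶ − 29x⁵ − 16x⁴ + 26x³ + 38x² + 6x − 4) ÷ lead(D) = −18x⁷ ÷ 3x² = −6x⁵. Subtract (−6x⁵)·D = −18x⁷ − 30x⁶ − 12x⁵. Remainder: −3x⁶ − 17x⁵ − 16x⁴ + 26x³ + 38x² + 6x − 4.
Step 2: lead(−3x⁶ − 17x⁵ − 16x⁴ + 26x³ + 38x² + 6x − 4) ÷ lead(D) = −3x⁶ ÷ 3x² = −x⁴. Subtract (−x⁴)·D = −3x⁶ − 5x⁵ − 2x⁴. Remainder: −12x⁵ − 14x⁴ + 26x³ + 38x² + 6x − 4.
Step 3: lead(−12x⁵ − 14x⁴ + 26x³ + 38x² + 6x − 4) ÷ lead(D) = −12x⁵ ÷ 3x² = −4x³. Subtract (−4x³)·D = −12x⁵ − 20x⁴ − 8x³. Remainder: 6x⁴ + 34x³ + 38x² + 6x − 4.
Step 4: lead(6x⁴ + 34x³ + 38x² + 6x − 4) ÷ lead(D) = 6x⁴ ÷ 3x² = 2x². Subtract (2x²)·D = 6x⁴ + 10x³ + 4x². Remainder: 24x³ + 34x² + 6x − 4.
Step 5: lead(24x³ + 34x² + 6x − 4) ÷ lead(D) = 24x³ ÷ 3x² = 8x. Subtract (8x)·D = 24x³ + 40x² + 16x. Remainder: −6x² − 10x − 4.
Step 6: lead(−6x² − 10x − 4) ÷ lead(D) = −6x² ÷ 3x² = −2. Subtract (−2)·D = −6x² − 10x − 4. Remainder: 0.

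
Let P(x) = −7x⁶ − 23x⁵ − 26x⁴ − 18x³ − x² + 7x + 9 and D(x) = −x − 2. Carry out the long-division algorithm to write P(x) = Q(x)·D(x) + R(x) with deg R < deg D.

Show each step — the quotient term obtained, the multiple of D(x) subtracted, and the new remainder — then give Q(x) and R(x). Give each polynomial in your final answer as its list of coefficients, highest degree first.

Q = [7, 9, 8, 2, -3, -1]; R = [7]

Step 1: lead(−7x⁶ − 23x⁵ − 26x⁴ − 18x³ − x² + 7x + 9) ÷ lead(D) = −7x⁶ ÷ −x = 7x⁵. Subtract (7x⁵)·D = −7x⁶ − 14x⁵. Remainder: −9x⁵ − 26x⁴ − 18x³ − x² + 7x + 9.
Step 2: lead(−9x⁵ − 26x⁴ − 18x³ − x² + 7x + 9) ÷ lead(D) = −9x⁵ ÷ −x = 9x⁴. Subtract (9x⁴)·D = −9x⁵ − 18x⁴. Remainder: −8x⁴ − 18x³ − x² + 7x + 9.
Step 3: lead(−8x⁴ − 18x³ − x² + 7x + 9) ÷ lead(D) = −8x⁴ ÷ −x = 8x³. Subtract (8x³)·D = −8x⁴ − 16x³. Remainder: −2x³ − x² + 7x + 9.
Step 4: lead(−2x³ − x² + 7x + 9) ÷ lead(D) = −2x³ ÷ −x = 2x². Subtract (2x²)·D = −2x³ − 4x². Remainder: 3x² + 7x + 9.
Step 5: lead(3x² + 7x + 9) ÷ lead(D) = 3x² ÷ −x = −3x. Subtract (−3x)·D = 3x² + 6x. Remainder: x + 9.
Step 6: lead(x + 9) ÷ lead(D) = x ÷ −x = −1. Subtract (−1)·D = x + 2. Remainder: 7.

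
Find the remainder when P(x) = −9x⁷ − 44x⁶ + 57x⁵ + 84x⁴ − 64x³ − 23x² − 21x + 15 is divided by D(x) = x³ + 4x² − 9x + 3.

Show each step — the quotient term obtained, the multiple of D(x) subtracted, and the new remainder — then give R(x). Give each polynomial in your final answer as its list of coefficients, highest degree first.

R = [-6, 3]

Step 1: lead(−9x⁷ − 44x⁶ + 57x⁵ + 84x⁴ − 64x³ − 23x² − 21x + 15) ÷ lead(D) = −9x⁷ ÷ x³ = −9x⁴. Subtract (−9x⁴)·D = −9x⁷ − 36x⁶ + 81x⁵ − 27x⁴. Remainder: −8x⁶ − 24x⁵ + 111x⁴ − 64x³ − 23x² − 21x + 15.
Step 2: lead(−8x⁶ − 24x⁵ + 111x⁴ − 64x³ − 23x² − 21x + 15) ÷ lead(D) = −8x⁶ ÷ x³ = −8x³. Subtract (−8x³)·D = −8x⁶ − 32x⁵ + 72x⁴ − 24x³. Remainder: 8x⁵ + 39x⁴ − 40x³ − 23x² − 21x + 15.
Step 3: lead(8x⁵ + 39x⁴ − 40x³ − 23x² − 21x + 15) ÷ lead(D) = 8x⁵ ÷ x³ = 8x². Subtract (8x²)·D = 8x⁵ + 32x⁴ − 72x³ + 24x². Remainder: 7x⁴ + 32x³ − 47x² − 21x + 15.
Step 4: lead(7x⁴ + 32x³ − 47x² − 21x + 15) ÷ lead(D) = 7x⁴ ÷ x³ = 7x. Subtract (7x)·D = 7x⁴ + 28x³ − 63x² + 21x. Remainder: 4x³ + 16x² − 42x + 15.
Step 5: lead(4x³ + 16x² − 42x + 15) ÷ lead(D) = 4x³ ÷ x³ = 4. Subtract (4)·D = 4x³ + 16x² − 36x + 12. Remainder: −6x + 3.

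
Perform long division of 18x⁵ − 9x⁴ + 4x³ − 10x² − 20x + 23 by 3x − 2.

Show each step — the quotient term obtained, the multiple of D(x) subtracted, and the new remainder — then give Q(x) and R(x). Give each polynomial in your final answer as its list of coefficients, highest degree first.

Q = [6, 1, 2, -2, -8]; R = [7]

Step 1: lead(18x⁵ − 9x⁴ + 4x³ − 10x² − 20x + 23) ÷ lead(D) = 18x⁵ ÷ 3x = 6x⁴. Subtract (6x⁴)·D = 18x⁵ − 12x⁴. Remainder: 3x⁴ + 4x³ − 10x² − 20x + 23.
Step 2: lead(3x⁴ + 4x³ − 10x² − 20x + 23) ÷ lead(D) = 3x⁴ ÷ 3x = x³. Subtract (x³)·D = 3x⁴ − 2x³. Remainder: 6x³ − 10x² − 20x + 23.
Step 3: lead(6x³ − 10x² − 20x + 23) ÷ lead(D) = 6x³ ÷ 3x = 2x². Subtract (2x²)·D = 6x³ − 4x². Remainder: −6x² − 20x + 23.
Step 4: lead(−6x² − 20x + 23) ÷ lead(D) = −6x² ÷ 3x = −2x. Subtract (−2x)·D = −6x² + 4x. Remainder: −24x + 23.
Step 5: lead(−24x + 23) ÷ lead(D) = −24x ÷ 3x = −8. Subtract (−8)·D = −24x + 16. Remainder: 7.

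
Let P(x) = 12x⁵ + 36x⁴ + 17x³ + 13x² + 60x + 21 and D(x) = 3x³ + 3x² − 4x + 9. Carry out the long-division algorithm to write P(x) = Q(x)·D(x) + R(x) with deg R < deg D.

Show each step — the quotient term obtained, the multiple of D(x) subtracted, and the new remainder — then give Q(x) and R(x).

Step 1: lead(12x⁵ + 36x⁴ + 17x³ + 13x² + 60x + 21) ÷ lead(D) = 12x⁵ ÷ 3x³ = 4x². Subtract (4x²)·D = 12x⁵ + 12x⁴ − 16x³ + 36x². Remainder: 24x⁴ + 33x³ − 23x² + 60x + 21.
Step 2: lead(24x⁴ + 33x³ − 23x² + 60x + 21) ÷ lead(D) = 24x⁴ ÷ 3x³ = 8x. Subtract (8x)·D = 24x⁴ + 24x³ − 32x² + 72x. Remainder: 9x³ + 9x² − 12x + 21.
Step 3: lead(9x³ + 9x² − 12x + 21) ÷ lead(D) = 9x³ ÷ 3x³ = 3. Subtract (3)·D = 9x³ + 9x² − 12x + 27. Remainder: −6.

Q(x) = 4x² + 8x + 3; R(x) = −6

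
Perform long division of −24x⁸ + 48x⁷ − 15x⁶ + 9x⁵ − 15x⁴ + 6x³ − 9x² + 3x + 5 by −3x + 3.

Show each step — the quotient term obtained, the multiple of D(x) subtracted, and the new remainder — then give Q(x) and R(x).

Step 1: lead(−24x⁸ + 48x⁷ − 15x⁶ + 9x⁵ − 15x⁴ + 6x³ − 9x² + 3x + 5) ÷ lead(D) = −24x⁸ ÷ −3x = 8x⁷. Subtract (8x⁷)·D = −24x⁸ + 24x⁷. Remainder: 24x⁷ − 15x⁶ + 9x⁵ − 15x⁴ + 6x³ − 9x² + 3x + 5.
Step 2: lead(24x⁷ − 15x⁶ + 9x⁵ − 15x⁴ + 6x³ − 9x² + 3x + 5) ÷ lead(D) = 24x⁷ ÷ −3x = −8x⁶. Subtract (−8x⁶)·D = 24x⁷ − 24x⁶. Remainder: 9x⁶ + 9x⁵ − 15x⁴ + 6x³ − 9x² + 3x + 5.
Step 3: lead(9x⁶ + 9x⁵ − 15x⁴ + 6x³ − 9x² + 3x + 5) ÷ lead(D) = 9x⁶ ÷ −3x = −3x⁵. Subtract (−3x⁵)·D = 9x⁶ − 9x⁵. Remainder: 18x⁵ − 15x⁴ + 6x³ − 9x² + 3x + 5.
Step 4: lead(18x⁵ − 15x⁴ + 6x³ − 9x² + 3x + 5) ÷ lead(D) = 18x⁵ ÷ −3x = −6x⁴. Subtract (−6x⁴)·D = 18x⁵ − 18x⁴. Remainder: 3x⁴ + 6x³ − 9x² + 3x + 5.
Step 5: lead(3x⁴ + 6x³ − 9x² + 3x + 5) ÷ lead(D) = 3x⁴ ÷ −3x = −x³. Subtract (−x³)·D = 3x⁴ − 3x³. Remainder: 9x³ − 9x² + 3x + 5.
Step 6: lead(9x³ − 9x² + 3x + 5) ÷ lead(D) = 9x³ ÷ −3x = −3x². Subtract (−3x²)·D = 9x³ − 9x². Remainder: 3x + 5.
Step 7: lead(3x + 5) ÷ lead(D) = 3x ÷ −3x = −1. Subtract (−1)·D = 3x − 3. Remainder: 8.

Q(x) = 8x⁷ − 8x⁶ − 3x⁵ − 6x⁴ − x³ − 3x² − 1; R(x) = 8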